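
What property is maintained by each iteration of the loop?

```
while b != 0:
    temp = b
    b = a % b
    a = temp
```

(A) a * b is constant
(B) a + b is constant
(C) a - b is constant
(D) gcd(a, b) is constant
D

A loop invariant must hold before the first iteration and be re-established by every execution of the body.

(D) gcd(a, b) is constant: One iteration replaces (a, b) by (b, a mod b). Since a mod b = a - q*b for an integer q, any common divisor of a and b divides b and a mod b, and conversely; hence gcd(b, a mod b) = gcd(a, b). For instance (34, 12) -> (12, 10) keeps gcd = 2. At exit b = 0 and a = gcd of the original inputs.

The other options fail:
(A) a * b is constant: e.g. (a, b) = (34, 12) -> (12, 10): the product goes from 408 to 120.
(B) a + b is constant: e.g. (a, b) = (34, 12) -> (12, 10): the sum goes from 46 to 22.
(C) a - b is constant: e.g. (a, b) = (34, 12) -> (12, 10): the difference goes from 22 to 2.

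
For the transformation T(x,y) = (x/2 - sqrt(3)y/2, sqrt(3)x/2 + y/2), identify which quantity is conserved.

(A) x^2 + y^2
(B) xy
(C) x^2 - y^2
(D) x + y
A

An expression E(x,y) is invariant under T if E(T(x,y)) = E(x,y). Here T(x,y) = (x/2 - sqrt(3)y/2, sqrt(3)x/2 + y/2).
Substitute the transformed coordinates into each option and compare with the original:
(A) x^2 + y^2  ->  (x/2 - sqrt(3)y/2)^2 + (sqrt(3)x/2 + y/2)^2 = x^2 + y^2   [equals x^2 + y^2: invariant]
(B) xy  ->  (x/2 - sqrt(3)y/2)(sqrt(3)x/2 + y/2) = sqrt(3)x^2/4 - xy/2 - sqrt(3)y^2/4   [differs from xy: not invariant]
(C) x^2 - y^2  ->  (x/2 - sqrt(3)y/2)^2 - (sqrt(3)x/2 + y/2)^2 = -x^2/2 - sqrt(3)xy + y^2/2   [differs from x^2 - y^2: not invariant]
(D) x + y  ->  (x/2 - sqrt(3)y/2) + (sqrt(3)x/2 + y/2) = x/2 + sqrt(3)x/2 - sqrt(3)y/2 + y/2   [differs from x + y: not invariant]

Only option (A), x^2 + y^2, is unchanged by the transformation.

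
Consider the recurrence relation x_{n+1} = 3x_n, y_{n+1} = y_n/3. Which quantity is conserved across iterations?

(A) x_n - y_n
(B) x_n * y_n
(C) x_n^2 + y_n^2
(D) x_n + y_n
B

For the recurrence x_{n+1} = 3x_n, y_{n+1} = y_n/3:

x_{n+1} * y_{n+1} = (3x_n) * (y_n/3) = x_n * y_n
The product is conserved.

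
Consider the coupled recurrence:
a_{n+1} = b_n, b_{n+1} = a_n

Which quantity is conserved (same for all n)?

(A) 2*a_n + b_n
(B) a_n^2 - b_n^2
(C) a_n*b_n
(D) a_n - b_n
C

Replace a_n by a_{n+1} = b_n and b_n by b_{n+1} = a_n in each option and simplify:
(A) 2*a_n + b_n  ->  2*(b_n) + (a_n) = a_n + 2*b_n   [not conserved]
(B) a_n^2 - b_n^2  ->  (b_n)^2 - (a_n)^2 = -a_n^2 + b_n^2   [not conserved]
(C) a_n*b_n  ->  (b_n)*(a_n) = a_n*b_n   [conserved]
(D) a_n - b_n  ->  (b_n) - (a_n) = -a_n + b_n   [not conserved]

Only (C) a_n*b_n returns to itself after one step, so it is the conserved quantity.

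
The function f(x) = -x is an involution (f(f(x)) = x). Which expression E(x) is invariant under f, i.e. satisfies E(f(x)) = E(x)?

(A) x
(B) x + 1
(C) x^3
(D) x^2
D

Replace x by f(x) = -x in each option and simplify. As a quick numerical cross-check, also compare E(3) with E(f(3)) = E(-3).

(A) x  ->  (-x) = -x; check: E(3) = 3 but E(-3) = -3.   [not invariant]
(B) x + 1  ->  (-x) + 1 = 1 - x; check: E(3) = 4 but E(-3) = -2.   [not invariant]
(C) x^3  ->  (-x)^3 = -x^3; check: E(3) = 27 but E(-3) = -27.   [not invariant]
(D) x^2  ->  (-x)^2, which simplifies back to x^2; check: E(3) = 9, E(-3) = 9.   [invariant]

Only (D) is unchanged. E is symmetric under swapping x with f(x) = -x, which is exactly what an involution does.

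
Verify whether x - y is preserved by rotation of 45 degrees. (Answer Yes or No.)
No

Applying rotation by 45 degrees: x' = x*cos(45 degrees) - y*sin(45 degrees) = sqrt(2)x/2 - sqrt(2)y/2, y' = x*sin(45 degrees) + y*cos(45 degrees) = sqrt(2)x/2 + sqrt(2)y/2

Substituting into x - y:
(sqrt(2)x/2 - sqrt(2)y/2) - (sqrt(2)x/2 + sqrt(2)y/2)
= -sqrt(2)y

This differs from the original expression x - y, so it is NOT invariant.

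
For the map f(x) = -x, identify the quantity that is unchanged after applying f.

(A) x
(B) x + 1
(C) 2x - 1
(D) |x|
D

For f(x) = -x:
Applying f replaces x by -x. Since |-x| = |x|, the absolute value is unchanged by f, whereas x -> -x, 2x - 1 -> -2x - 1 and x + 1 -> -x + 1 all change.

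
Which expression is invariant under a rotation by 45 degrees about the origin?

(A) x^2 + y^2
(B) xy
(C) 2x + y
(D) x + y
A

A rotation by 45 degrees sends (x, y) to (sqrt(2)x/2 - sqrt(2)y/2, sqrt(2)x/2 + sqrt(2)y/2).
Substitute the transformed coordinates into each option and compare with the original:
(A) x^2 + y^2  ->  (sqrt(2)x/2 - sqrt(2)y/2)^2 + (sqrt(2)x/2 + sqrt(2)y/2)^2 = x^2 + y^2   [equals x^2 + y^2: invariant]
(B) xy  ->  (sqrt(2)x/2 - sqrt(2)y/2)(sqrt(2)x/2 + sqrt(2)y/2) = x^2/2 - y^2/2   [differs from xy: not invariant]
(C) 2x + y  ->  2(sqrt(2)x/2 - sqrt(2)y/2) + (sqrt(2)x/2 + sqrt(2)y/2) = 3sqrt(2)x/2 - sqrt(2)y/2   [differs from 2x + y: not invariant]
(D) x + y  ->  (sqrt(2)x/2 - sqrt(2)y/2) + (sqrt(2)x/2 + sqrt(2)y/2) = sqrt(2)x   [differs from x + y: not invariant]

Only option (A), x^2 + y^2, is unchanged by the transformation.
Geometrically, x^2 + y^2 is the squared distance from the origin, which every rotation about the origin preserves.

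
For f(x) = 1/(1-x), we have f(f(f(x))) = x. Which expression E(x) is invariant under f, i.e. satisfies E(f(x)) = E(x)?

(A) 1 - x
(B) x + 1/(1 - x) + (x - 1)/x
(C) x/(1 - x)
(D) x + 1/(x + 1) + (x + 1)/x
B

Replace x by f(x) = 1/(1 - x) in each option and simplify. As a quick numerical cross-check, also compare E(5) with E(f(5)) = E(-1/4).

(A) 1 - x  ->  1 - (1/(1 - x)) = x/(x - 1); check: E(5) = -4 but E(-1/4) = 5/4.   [not invariant]
(B) x + 1/(1 - x) + (x - 1)/x  ->  (1/(1 - x)) + 1/(1 - (1/(1 - x))) + ((1/(1 - x)) - 1)/(1/(1 - x)), which simplifies back to x + 1/(1 - x) + (x - 1)/x; check: E(5) = 111/20, E(-1/4) = 111/20.   [invariant]
(C) x/(1 - x)  ->  (1/(1 - x))/(1 - (1/(1 - x))) = -1/x; check: E(5) = -5/4 but E(-1/4) = -1/5.   [not invariant]
(D) x + 1/(x + 1) + (x + 1)/x  ->  (1/(1 - x)) + 1/((1/(1 - x)) + 1) + ((1/(1 - x)) + 1)/(1/(1 - x)) = (-x^3 + 6x^2 - 11x + 7)/(x^2 - 3x + 2); check: E(5) = 191/30 but E(-1/4) = -23/12.   [not invariant]

Only (B) is unchanged. Indeed f(f(x)) = 1/(1 - 1/(1-x)) = (1-x)/(-x) = (x-1)/x, so E(x) = x + f(x) + f(f(x)) is the sum over the whole 3-cycle; applying f just permutes the three terms cyclically (x -> f(x) -> f(f(x)) -> x), leaving the sum unchanged.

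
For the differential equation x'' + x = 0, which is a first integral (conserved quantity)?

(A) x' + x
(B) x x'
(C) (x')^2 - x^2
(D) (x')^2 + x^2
D

A first integral I satisfies dI/dt = 0 along every solution. Differentiate each option and use the equation of motion:
(A) d/dt[x' + x] = x'' + x' = -x + x', not identically 0
(B) d/dt[x x'] = (x')^2 + x x'' = (x')^2 - x^2, not identically 0
(C) d/dt[(x')^2 - x^2] = 2x'x'' - 2x x' = -4x x', not identically 0
(D) d/dt[(x')^2 + x^2] = 2x'x'' + 2x x' = 2x'(-x) + 2x x' = 0

Only (D) has zero time-derivative. So the energy-like quantity (x')^2 + x^2 is the first integral.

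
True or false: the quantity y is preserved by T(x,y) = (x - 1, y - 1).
False

Substitute T(x,y) = (x - 1, y - 1) into the expression and compare with the original.

Original: y
After applying T: (y - 1) = y - 1

This differs from the original y (difference: -1), so the expression is NOT invariant.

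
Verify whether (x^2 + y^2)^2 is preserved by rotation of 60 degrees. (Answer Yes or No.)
Yes

Applying rotation by 60 degrees: x' = x*cos(60 degrees) - y*sin(60 degrees) = x/2 - sqrt(3)y/2, y' = x*sin(60 degrees) + y*cos(60 degrees) = sqrt(3)x/2 + y/2

Substituting into (x^2 + y^2)^2:
((x/2 - sqrt(3)y/2)^2 + (sqrt(3)x/2 + y/2)^2)^2
= x^4 + 2x^2y^2 + y^4 = (x^2 + y^2)^2

This equals the original expression (x^2 + y^2)^2, so it IS invariant.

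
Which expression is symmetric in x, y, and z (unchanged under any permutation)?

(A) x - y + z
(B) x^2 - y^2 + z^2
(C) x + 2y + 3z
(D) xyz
D

A symmetric expression is unchanged when the variables are permuted; here the transformation to test is the swap (x, y) -> (y, x).
A symmetric expression must survive every permutation; the single swap x <-> y already eliminates the distractors, and the keyed expression is also unchanged by x <-> z and y <-> z (each variable enters it in exactly the same way).
Substitute the transformed coordinates into each option and compare with the original:
(A) x - y + z  ->  (y) - (x) + z = -x + y + z   [differs from x - y + z: not invariant]
(B) x^2 - y^2 + z^2  ->  (y)^2 - (x)^2 + z^2 = -x^2 + y^2 + z^2   [differs from x^2 - y^2 + z^2: not invariant]
(C) x + 2y + 3z  ->  (y) + 2(x) + 3z = 2x + y + 3z   [differs from x + 2y + 3z: not invariant]
(D) xyz  ->  (y)(x)z = xyz   [equals xyz: invariant]

Only option (D), xyz, is unchanged by the transformation.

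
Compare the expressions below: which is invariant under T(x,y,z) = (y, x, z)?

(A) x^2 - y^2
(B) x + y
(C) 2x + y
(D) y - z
B

Apply T(x,y,z) = (y, x, z) to each option, i.e. replace (x, y, z) by the transformed coordinates.
Substitute the transformed coordinates into each option and compare with the original:
(A) x^2 - y^2  ->  (y)^2 - (x)^2 = -x^2 + y^2   [differs from x^2 - y^2: not invariant]
(B) x + y  ->  (y) + (x) = x + y   [equals x + y: invariant]
(C) 2x + y  ->  2(y) + (x) = x + 2y   [differs from 2x + y: not invariant]
(D) y - z  ->  (x) - (z) = x - z   [differs from y - z: not invariant]

Only option (B), x + y, is unchanged by the transformation.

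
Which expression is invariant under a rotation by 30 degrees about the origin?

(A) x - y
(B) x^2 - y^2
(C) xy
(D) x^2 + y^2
D

A rotation by 30 degrees sends (x, y) to (sqrt(3)x/2 - y/2, x/2 + sqrt(3)y/2).
Substitute the transformed coordinates into each option and compare with the original:
(A) x - y  ->  (sqrt(3)x/2 - y/2) - (x/2 + sqrt(3)y/2) = -x/2 + sqrt(3)x/2 - sqrt(3)y/2 - y/2   [differs from x - y: not invariant]
(B) x^2 - y^2  ->  (sqrt(3)x/2 - y/2)^2 - (x/2 + sqrt(3)y/2)^2 = x^2/2 - sqrt(3)xy - y^2/2   [differs from x^2 - y^2: not invariant]
(C) xy  ->  (sqrt(3)x/2 - y/2)(x/2 + sqrt(3)y/2) = sqrt(3)x^2/4 + xy/2 - sqrt(3)y^2/4   [differs from xy: not invariant]
(D) x^2 + y^2  ->  (sqrt(3)x/2 - y/2)^2 + (x/2 + sqrt(3)y/2)^2 = x^2 + y^2   [equals x^2 + y^2: invariant]

Only option (D), x^2 + y^2, is unchanged by the transformation.
Geometrically, x^2 + y^2 is the squared distance from the origin, which every rotation about the origin preserves.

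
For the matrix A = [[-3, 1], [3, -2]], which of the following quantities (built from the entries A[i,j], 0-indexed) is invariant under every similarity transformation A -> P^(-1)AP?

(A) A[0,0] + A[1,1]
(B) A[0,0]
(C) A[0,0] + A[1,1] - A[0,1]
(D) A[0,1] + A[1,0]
A

A[0,0] + A[1,1] is the trace of A. By the cyclic property of the trace, tr(P^(-1)AP) = tr(APP^(-1)) = tr(A), so it is the same for every matrix similar to A.

The other combinations are not similarity invariants. For example, take P = [[1, 2], [0, 1]] (det P = 1), so P^(-1) = [[1, -2], [0, 1]] and
B = P^(-1)AP = [[-9, -13], [3, 4]].
Evaluating each option on A and on B:
(A) A[0,0] + A[1,1]: -5 for A, -5 for B -> unchanged
(B) A[0,0]: -3 for A, -9 for B -> changes
(C) A[0,0] + A[1,1] - A[0,1]: -6 for A, 8 for B -> changes
(D) A[0,1] + A[1,0]: 4 for A, -10 for B -> changes

Only (A) A[0,0] + A[1,1] = -5 survives (and it does so for every P, not just this one), so it is the invariant.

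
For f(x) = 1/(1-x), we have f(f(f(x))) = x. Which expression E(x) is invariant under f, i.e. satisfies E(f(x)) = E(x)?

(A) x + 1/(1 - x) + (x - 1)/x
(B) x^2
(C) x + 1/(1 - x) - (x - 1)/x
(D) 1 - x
A

Replace x by f(x) = 1/(1 - x) in each option and simplify. As a quick numerical cross-check, also compare E(5) with E(f(5)) = E(-1/4).

(A) x + 1/(1 - x) + (x - 1)/x  ->  (1/(1 - x)) + 1/(1 - (1/(1 - x))) + ((1/(1 - x)) - 1)/(1/(1 - x)), which simplifies back to x + 1/(1 - x) + (x - 1)/x; check: E(5) = 111/20, E(-1/4) = 111/20.   [invariant]
(B) x^2  ->  (1/(1 - x))^2 = (x - 1)^(-2); check: E(5) = 25 but E(-1/4) = 1/16.   [not invariant]
(C) x + 1/(1 - x) - (x - 1)/x  ->  (1/(1 - x)) + 1/(1 - (1/(1 - x))) - ((1/(1 - x)) - 1)/(1/(1 - x)) = (x^2(1 - x) - x + (x - 1)^2)/(x(x - 1)); check: E(5) = 79/20 but E(-1/4) = -89/20.   [not invariant]
(D) 1 - x  ->  1 - (1/(1 - x)) = x/(x - 1); check: E(5) = -4 but E(-1/4) = 5/4.   [not invariant]

Only (A) is unchanged. Indeed f(f(x)) = 1/(1 - 1/(1-x)) = (1-x)/(-x) = (x-1)/x, so E(x) = x + f(x) + f(f(x)) is the sum over the whole 3-cycle; applying f just permutes the three terms cyclically (x -> f(x) -> f(f(x)) -> x), leaving the sum unchanged.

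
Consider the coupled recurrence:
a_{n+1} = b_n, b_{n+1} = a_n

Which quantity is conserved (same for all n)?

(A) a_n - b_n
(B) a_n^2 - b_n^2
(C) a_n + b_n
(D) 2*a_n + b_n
C

Replace a_n by a_{n+1} = b_n and b_n by b_{n+1} = a_n in each option and simplify:
(A) a_n - b_n  ->  (b_n) - (a_n) = -a_n + b_n   [not conserved]
(B) a_n^2 - b_n^2  ->  (b_n)^2 - (a_n)^2 = -a_n^2 + b_n^2   [not conserved]
(C) a_n + b_n  ->  (b_n) + (a_n) = a_n + b_n   [conserved]
(D) 2*a_n + b_n  ->  2*(b_n) + (a_n) = a_n + 2*b_n   [not conserved]

Only (C) a_n + b_n returns to itself after one step, so it is the conserved quantity.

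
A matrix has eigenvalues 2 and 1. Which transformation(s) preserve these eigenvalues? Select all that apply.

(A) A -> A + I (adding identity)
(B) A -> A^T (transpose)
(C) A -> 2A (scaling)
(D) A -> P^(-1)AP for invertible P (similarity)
B and D

Eigenvalues are preserved by:
1. Similarity transformations: A -> P^(-1)AP (same characteristic polynomial)
2. Transpose: A^T has the same eigenvalues as A

Eigenvalues are NOT preserved by:
- Adding identity: eigenvalues become 2+1, 1+1
- Scaling: eigenvalues become 4, 2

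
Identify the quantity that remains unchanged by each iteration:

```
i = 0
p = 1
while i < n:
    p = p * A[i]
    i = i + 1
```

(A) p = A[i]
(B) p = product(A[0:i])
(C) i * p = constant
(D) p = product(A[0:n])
B

A loop invariant must hold before the first iteration and be re-established by every execution of the body.

(B) p = product(A[0:i]): Initially i = 0 and p = 1 = product of the empty slice A[0:0]. If p = product(A[0:i]) holds at the top of an iteration, the body sets p to product(A[0:i]) * A[i] = product(A[0:i+1]) and then i to i+1, so the property is restored. At exit i = n, giving p = product(A[0:n]).

The other options fail:
(A) p = A[i]: after the first iteration p = A[0] but i = 1; in general p is a product of several elements, not a single one.
(C) i * p = constant: initially i * p = 0, but after one iteration it is 1 * A[0], which is nonzero in general.
(D) p = product(A[0:n]): false before the loop (p = 1, not the full product) -- it only becomes true at exit.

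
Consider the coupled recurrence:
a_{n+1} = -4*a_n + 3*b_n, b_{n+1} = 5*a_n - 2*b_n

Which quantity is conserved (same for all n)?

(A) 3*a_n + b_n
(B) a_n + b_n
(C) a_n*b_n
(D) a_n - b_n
B

Replace a_n by a_{n+1} = -4*a_n + 3*b_n and b_n by b_{n+1} = 5*a_n - 2*b_n in each option and simplify:
(A) 3*a_n + b_n  ->  3*(-4*a_n + 3*b_n) + (5*a_n - 2*b_n) = -7*a_n + 7*b_n   [not conserved]
(B) a_n + b_n  ->  (-4*a_n + 3*b_n) + (5*a_n - 2*b_n) = a_n + b_n   [conserved]
(C) a_n*b_n  ->  (-4*a_n + 3*b_n)*(5*a_n - 2*b_n) = -20*a_n^2 + 23*a_n*b_n - 6*b_n^2   [not conserved]
(D) a_n - b_n  ->  (-4*a_n + 3*b_n) - (5*a_n - 2*b_n) = -9*a_n + 5*b_n   [not conserved]

Only (B) a_n + b_n returns to itself after one step, so it is the conserved quantity.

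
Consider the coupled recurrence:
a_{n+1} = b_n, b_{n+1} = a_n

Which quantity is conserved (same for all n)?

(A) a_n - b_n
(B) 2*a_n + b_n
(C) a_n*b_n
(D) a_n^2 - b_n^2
C

Replace a_n by a_{n+1} = b_n and b_n by b_{n+1} = a_n in each option and simplify:
(A) a_n - b_n  ->  (b_n) - (a_n) = -a_n + b_n   [not conserved]
(B) 2*a_n + b_n  ->  2*(b_n) + (a_n) = a_n + 2*b_n   [not conserved]
(C) a_n*b_n  ->  (b_n)*(a_n) = a_n*b_n   [conserved]
(D) a_n^2 - b_n^2  ->  (b_n)^2 - (a_n)^2 = -a_n^2 + b_n^2   [not conserved]

Only (C) a_n*b_n returns to itself after one step, so it is the conserved quantity.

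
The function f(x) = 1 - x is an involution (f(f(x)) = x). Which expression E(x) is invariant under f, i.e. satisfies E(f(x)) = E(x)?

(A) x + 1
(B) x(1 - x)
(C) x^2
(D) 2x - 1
B

Replace x by f(x) = 1 - x in each option and simplify. As a quick numerical cross-check, also compare E(3) with E(f(3)) = E(-2).

(A) x + 1  ->  (1 - x) + 1 = 2 - x; check: E(3) = 4 but E(-2) = -1.   [not invariant]
(B) x(1 - x)  ->  (1 - x)(1 - (1 - x)), which simplifies back to x(1 - x); check: E(3) = -6, E(-2) = -6.   [invariant]
(C) x^2  ->  (1 - x)^2 = (x - 1)^2; check: E(3) = 9 but E(-2) = 4.   [not invariant]
(D) 2x - 1  ->  2(1 - x) - 1 = 1 - 2x; check: E(3) = 5 but E(-2) = -5.   [not invariant]

Only (B) is unchanged. E is symmetric under swapping x with f(x) = 1 - x, which is exactly what an involution does.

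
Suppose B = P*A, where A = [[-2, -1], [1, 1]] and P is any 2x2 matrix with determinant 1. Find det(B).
-1

By the multiplicative property of determinants, det(B) = det(P*A) = det(P) * det(A) = det(A),
so the determinant is invariant under multiplication by any determinant-1 matrix; we just need det(A).

det(A) = (-2)(1) - (-1)(1) = -2 - (-1) = -1

Therefore det(B) = 1 * (-1) = -1.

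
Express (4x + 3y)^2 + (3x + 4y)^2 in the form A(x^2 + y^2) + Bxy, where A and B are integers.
25(x^2 + y^2) + 48xy

Expanding: (4x + 3y)^2 = 16x^2 + 24xy + 9y^2
(3x + 4y)^2 = 9x^2 + 24xy + 16y^2
Sum = (16+9)(x^2+y^2) + 48xy = 25(x^2 + y^2) + 48xy
This is symmetric in x and y.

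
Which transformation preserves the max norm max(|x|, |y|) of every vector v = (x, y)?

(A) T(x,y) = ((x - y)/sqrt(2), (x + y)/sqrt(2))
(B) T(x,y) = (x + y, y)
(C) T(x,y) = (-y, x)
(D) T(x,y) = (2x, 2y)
C

A transformation preserves a norm if ||T(v)|| = ||v|| for every v; a single vector where the norm changes rules an option out.

(A) T(x,y) = ((x - y)/sqrt(2), (x + y)/sqrt(2)): v = (1, 0) has norm max(|1|, |0|) = 1, but T(v) = (sqrt(2)/2, sqrt(2)/2) has norm sqrt(2)/2 -- not preserved.
(B) T(x,y) = (x + y, y): v = (1, 1) has norm max(|1|, |1|) = 1, but T(v) = (2, 1) has norm 2 -- not preserved.
(C) T(x,y) = (-y, x): preserves the norm -- it only permutes the coordinates and/or flips signs, which leaves max(|x|, |y|) unchanged.
(D) T(x,y) = (2x, 2y): v = (1, 0) has norm max(|1|, |0|) = 1, but T(v) = (2, 0) has norm 2 -- not preserved.

Therefore the answer is (C).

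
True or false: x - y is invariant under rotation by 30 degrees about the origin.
False

Applying rotation by 30 degrees: x' = x*cos(30 degrees) - y*sin(30 degrees) = sqrt(3)x/2 - y/2, y' = x*sin(30 degrees) + y*cos(30 degrees) = x/2 + sqrt(3)y/2

Substituting into x - y:
(sqrt(3)x/2 - y/2) - (x/2 + sqrt(3)y/2)
= -x/2 + sqrt(3)x/2 - sqrt(3)y/2 - y/2

This differs from the original expression x - y, so it is NOT invariant.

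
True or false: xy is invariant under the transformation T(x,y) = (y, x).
True

Substitute T(x,y) = (y, x) into the expression and compare with the original.

Original: xy
After applying T: (y)(x) = xy

This is identical to the original xy, so the expression is invariant.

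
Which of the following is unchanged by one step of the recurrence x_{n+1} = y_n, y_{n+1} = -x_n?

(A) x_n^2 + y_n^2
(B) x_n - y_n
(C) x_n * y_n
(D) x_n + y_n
A

For the recurrence x_{n+1} = y_n, y_{n+1} = -x_n:

x_{n+1}^2 + y_{n+1}^2 = y_n^2 + (-x_n)^2 = x_n^2 + y_n^2
The sum of squares is conserved (like energy in a harmonic oscillator).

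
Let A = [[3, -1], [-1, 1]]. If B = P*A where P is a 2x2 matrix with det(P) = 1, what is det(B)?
2

By the multiplicative property of determinants, det(B) = det(P*A) = det(P) * det(A) = det(A),
so the determinant is invariant under multiplication by any determinant-1 matrix; we just need det(A).

det(A) = (3)(1) - (-1)(-1) = 3 - 1 = 2

Therefore det(B) = 1 * 2 = 2.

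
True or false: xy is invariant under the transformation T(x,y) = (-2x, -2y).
False

Substitute T(x,y) = (-2x, -2y) into the expression and compare with the original.

Original: xy
After applying T: (-2x)(-2y) = 4xy

This differs from the original xy (difference: 3xy), so the expression is NOT invariant.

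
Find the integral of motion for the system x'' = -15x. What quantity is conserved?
E = (x')^2 + 15x^2

Multiply the equation by x':
x' * x'' = -15x * x'
The left side is d/dt[(x')^2/2] and the right side is d/dt[-15x^2/2], so
d/dt[(x')^2/2 + 15x^2/2] = 0, i.e. (x')^2/2 + 15x^2/2 = constant.
Multiplying by 2, the integral of motion is E = (x')^2 + 15x^2.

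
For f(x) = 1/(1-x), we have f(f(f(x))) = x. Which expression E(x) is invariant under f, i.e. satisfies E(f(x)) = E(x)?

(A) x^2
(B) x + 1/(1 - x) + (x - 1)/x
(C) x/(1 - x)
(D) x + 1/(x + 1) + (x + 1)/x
B

Replace x by f(x) = 1/(1 - x) in each option and simplify. As a quick numerical cross-check, also compare E(5) with E(f(5)) = E(-1/4).

(A) x^2  ->  (1/(1 - x))^2 = (x - 1)^(-2); check: E(5) = 25 but E(-1/4) = 1/16.   [not invariant]
(B) x + 1/(1 - x) + (x - 1)/x  ->  (1/(1 - x)) + 1/(1 - (1/(1 - x))) + ((1/(1 - x)) - 1)/(1/(1 - x)), which simplifies back to x + 1/(1 - x) + (x - 1)/x; check: E(5) = 111/20, E(-1/4) = 111/20.   [invariant]
(C) x/(1 - x)  ->  (1/(1 - x))/(1 - (1/(1 - x))) = -1/x; check: E(5) = -5/4 but E(-1/4) = -1/5.   [not invariant]
(D) x + 1/(x + 1) + (x + 1)/x  ->  (1/(1 - x)) + 1/((1/(1 - x)) + 1) + ((1/(1 - x)) + 1)/(1/(1 - x)) = (-x^3 + 6x^2 - 11x + 7)/(x^2 - 3x + 2); check: E(5) = 191/30 but E(-1/4) = -23/12.   [not invariant]

Only (B) is unchanged. Indeed f(f(x)) = 1/(1 - 1/(1-x)) = (1-x)/(-x) = (x-1)/x, so E(x) = x + f(x) + f(f(x)) is the sum over the whole 3-cycle; applying f just permutes the three terms cyclically (x -> f(x) -> f(f(x)) -> x), leaving the sum unchanged.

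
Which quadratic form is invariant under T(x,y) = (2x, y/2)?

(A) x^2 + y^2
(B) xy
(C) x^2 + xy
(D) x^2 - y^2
B

T multiplies x by 2 and divides y by 2.
Substitute the transformed coordinates into each option and compare with the original:
(A) x^2 + y^2  ->  (2x)^2 + (y/2)^2 = 4x^2 + y^2/4   [differs from x^2 + y^2: not invariant]
(B) xy  ->  (2x)(y/2) = xy   [equals xy: invariant]
(C) x^2 + xy  ->  (2x)^2 + (2x)(y/2) = 4x^2 + xy   [differs from x^2 + xy: not invariant]
(D) x^2 - y^2  ->  (2x)^2 - (y/2)^2 = 4x^2 - y^2/4   [differs from x^2 - y^2: not invariant]

Only option (B), xy, is unchanged by the transformation.
The factors 2 and 1/2 cancel only in the pure product xy.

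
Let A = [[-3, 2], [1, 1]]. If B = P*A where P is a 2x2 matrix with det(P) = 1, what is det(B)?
-5

By the multiplicative property of determinants, det(B) = det(P*A) = det(P) * det(A) = det(A),
so the determinant is invariant under multiplication by any determinant-1 matrix; we just need det(A).

det(A) = (-3)(1) - (2)(1) = -3 - 2 = -5

Therefore det(B) = 1 * (-5) = -5.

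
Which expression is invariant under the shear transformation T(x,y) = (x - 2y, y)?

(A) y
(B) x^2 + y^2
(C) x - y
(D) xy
A

Under the shear T(x,y) = (x - 2y, y):
Substitute the transformed coordinates into each option and compare with the original:
(A) y  ->  (y) = y   [equals y: invariant]
(B) x^2 + y^2  ->  (x - 2y)^2 + (y)^2 = x^2 - 4xy + 5y^2   [differs from x^2 + y^2: not invariant]
(C) x - y  ->  (x - 2y) - (y) = x - 3y   [differs from x - y: not invariant]
(D) xy  ->  (x - 2y)(y) = xy - 2y^2   [differs from xy: not invariant]

Only option (A), y, is unchanged by the transformation.
A horizontal shear moves points parallel to the x-axis, so the y-coordinate (and any function of y alone) is unchanged.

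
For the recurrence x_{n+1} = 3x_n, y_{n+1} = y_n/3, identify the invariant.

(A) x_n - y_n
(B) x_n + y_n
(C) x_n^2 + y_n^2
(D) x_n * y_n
D

For the recurrence x_{n+1} = 3x_n, y_{n+1} = y_n/3:

x_{n+1} * y_{n+1} = (3x_n) * (y_n/3) = x_n * y_n
The product is conserved.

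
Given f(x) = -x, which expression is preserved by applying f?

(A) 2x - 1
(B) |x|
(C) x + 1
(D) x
B

For f(x) = -x:
Applying f replaces x by -x. Since |-x| = |x|, the absolute value is unchanged by f, whereas x -> -x, 2x - 1 -> -2x - 1 and x + 1 -> -x + 1 all change.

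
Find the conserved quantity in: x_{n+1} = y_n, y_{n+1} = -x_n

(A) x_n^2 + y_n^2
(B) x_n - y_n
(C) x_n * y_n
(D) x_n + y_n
A

For the recurrence x_{n+1} = y_n, y_{n+1} = -x_n:

x_{n+1}^2 + y_{n+1}^2 = y_n^2 + (-x_n)^2 = x_n^2 + y_n^2
The sum of squares is conserved (like energy in a harmonic oscillator).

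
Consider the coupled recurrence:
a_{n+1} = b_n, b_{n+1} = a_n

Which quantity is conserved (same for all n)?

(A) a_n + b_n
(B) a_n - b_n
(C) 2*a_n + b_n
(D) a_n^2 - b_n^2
A

Replace a_n by a_{n+1} = b_n and b_n by b_{n+1} = a_n in each option and simplify:
(A) a_n + b_n  ->  (b_n) + (a_n) = a_n + b_n   [conserved]
(B) a_n - b_n  ->  (b_n) - (a_n) = -a_n + b_n   [not conserved]
(C) 2*a_n + b_n  ->  2*(b_n) + (a_n) = a_n + 2*b_n   [not conserved]
(D) a_n^2 - b_n^2  ->  (b_n)^2 - (a_n)^2 = -a_n^2 + b_n^2   [not conserved]

Only (A) a_n + b_n returns to itself after one step, so it is the conserved quantity.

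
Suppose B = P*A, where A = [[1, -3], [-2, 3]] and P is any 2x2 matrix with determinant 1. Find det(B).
-3

By the multiplicative property of determinants, det(B) = det(P*A) = det(P) * det(A) = det(A),
so the determinant is invariant under multiplication by any determinant-1 matrix; we just need det(A).

det(A) = (1)(3) - (-3)(-2) = 3 - 6 = -3

Therefore det(B) = 1 * (-3) = -3.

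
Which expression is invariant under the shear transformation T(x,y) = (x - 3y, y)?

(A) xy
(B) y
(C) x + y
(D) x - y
B

Under the shear T(x,y) = (x - 3y, y):
Substitute the transformed coordinates into each option and compare with the original:
(A) xy  ->  (x - 3y)(y) = xy - 3y^2   [differs from xy: not invariant]
(B) y  ->  (y) = y   [equals y: invariant]
(C) x + y  ->  (x - 3y) + (y) = x - 2y   [differs from x + y: not invariant]
(D) x - y  ->  (x - 3y) - (y) = x - 4y   [differs from x - y: not invariant]

Only option (B), y, is unchanged by the transformation.
A horizontal shear moves points parallel to the x-axis, so the y-coordinate (and any function of y alone) is unchanged.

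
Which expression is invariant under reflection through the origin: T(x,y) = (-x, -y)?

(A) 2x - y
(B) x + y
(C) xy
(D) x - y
C

The map is reflection through the origin: T(x,y) = (-x, -y).
Substitute the transformed coordinates into each option and compare with the original:
(A) 2x - y  ->  2(-x) - (-y) = -2x + y   [differs from 2x - y: not invariant]
(B) x + y  ->  (-x) + (-y) = -x - y   [differs from x + y: not invariant]
(C) xy  ->  (-x)(-y) = xy   [equals xy: invariant]
(D) x - y  ->  (-x) - (-y) = -x + y   [differs from x - y: not invariant]

Only option (C), xy, is unchanged by the transformation.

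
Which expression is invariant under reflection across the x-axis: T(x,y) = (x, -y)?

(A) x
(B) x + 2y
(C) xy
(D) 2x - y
A

The map is reflection across the x-axis: T(x,y) = (x, -y).
Substitute the transformed coordinates into each option and compare with the original:
(A) x  ->  (x) = x   [equals x: invariant]
(B) x + 2y  ->  (x) + 2(-y) = x - 2y   [differs from x + 2y: not invariant]
(C) xy  ->  (x)(-y) = -xy   [differs from xy: not invariant]
(D) 2x - y  ->  2(x) - (-y) = 2x + y   [differs from 2x - y: not invariant]

Only option (A), x, is unchanged by the transformation.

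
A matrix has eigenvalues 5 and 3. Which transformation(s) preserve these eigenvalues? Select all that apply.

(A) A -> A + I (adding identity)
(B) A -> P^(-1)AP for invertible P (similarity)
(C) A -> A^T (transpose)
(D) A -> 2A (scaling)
B and C

Eigenvalues are preserved by:
1. Similarity transformations: A -> P^(-1)AP (same characteristic polynomial)
2. Transpose: A^T has the same eigenvalues as A

Eigenvalues are NOT preserved by:
- Adding identity: eigenvalues become 5+1, 3+1
- Scaling: eigenvalues become 10, 6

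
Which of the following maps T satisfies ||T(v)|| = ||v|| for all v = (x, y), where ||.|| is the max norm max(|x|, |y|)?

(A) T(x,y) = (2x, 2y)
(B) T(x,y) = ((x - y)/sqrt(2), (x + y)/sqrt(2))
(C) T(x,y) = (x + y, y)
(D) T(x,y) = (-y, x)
D

A transformation preserves a norm if ||T(v)|| = ||v|| for every v; a single vector where the norm changes rules an option out.

(A) T(x,y) = (2x, 2y): v = (1, 0) has norm max(|1|, |0|) = 1, but T(v) = (2, 0) has norm 2 -- not preserved.
(B) T(x,y) = ((x - y)/sqrt(2), (x + y)/sqrt(2)): v = (1, 0) has norm max(|1|, |0|) = 1, but T(v) = (sqrt(2)/2, sqrt(2)/2) has norm sqrt(2)/2 -- not preserved.
(C) T(x,y) = (x + y, y): v = (1, 1) has norm max(|1|, |1|) = 1, but T(v) = (2, 1) has norm 2 -- not preserved.
(D) T(x,y) = (-y, x): preserves the norm -- it only permutes the coordinates and/or flips signs, which leaves max(|x|, |y|) unchanged.

Therefore the answer is (D).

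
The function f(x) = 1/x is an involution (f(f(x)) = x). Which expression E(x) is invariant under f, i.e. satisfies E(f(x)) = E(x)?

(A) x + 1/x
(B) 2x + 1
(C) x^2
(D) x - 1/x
A

Replace x by f(x) = 1/x in each option and simplify. As a quick numerical cross-check, also compare E(5) with E(f(5)) = E(1/5).

(A) x + 1/x  ->  (1/x) + 1/(1/x), which simplifies back to x + 1/x; check: E(5) = 26/5, E(1/5) = 26/5.   [invariant]
(B) 2x + 1  ->  2(1/x) + 1 = (x + 2)/x; check: E(5) = 11 but E(1/5) = 7/5.   [not invariant]
(C) x^2  ->  (1/x)^2 = x^(-2); check: E(5) = 25 but E(1/5) = 1/25.   [not invariant]
(D) x - 1/x  ->  (1/x) - 1/(1/x) = -x + 1/x; check: E(5) = 24/5 but E(1/5) = -24/5.   [not invariant]

Only (A) is unchanged. E is symmetric under swapping x with f(x) = 1/x, which is exactly what an involution does.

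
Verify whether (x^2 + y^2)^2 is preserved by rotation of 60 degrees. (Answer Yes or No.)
Yes

Applying rotation by 60 degrees: x' = x*cos(60 degrees) - y*sin(60 degrees) = x/2 - sqrt(3)y/2, y' = x*sin(60 degrees) + y*cos(60 degrees) = sqrt(3)x/2 + y/2

Substituting into (x^2 + y^2)^2:
((x/2 - sqrt(3)y/2)^2 + (sqrt(3)x/2 + y/2)^2)^2
= x^4 + 2x^2y^2 + y^4 = (x^2 + y^2)^2

This equals the original expression (x^2 + y^2)^2, so it IS invariant.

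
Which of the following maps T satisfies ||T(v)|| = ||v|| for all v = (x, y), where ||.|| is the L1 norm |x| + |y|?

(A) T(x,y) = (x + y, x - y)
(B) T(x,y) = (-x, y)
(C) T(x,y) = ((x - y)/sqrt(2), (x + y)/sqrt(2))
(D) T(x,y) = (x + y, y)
B

A transformation preserves a norm if ||T(v)|| = ||v|| for every v; a single vector where the norm changes rules an option out.

(A) T(x,y) = (x + y, x - y): v = (1, 0) has norm |1| + |0| = 1, but T(v) = (1, 1) has norm 2 -- not preserved.
(B) T(x,y) = (-x, y): preserves the norm -- it only permutes the coordinates and/or flips signs, which leaves |x| + |y| unchanged.
(C) T(x,y) = ((x - y)/sqrt(2), (x + y)/sqrt(2)): v = (1, 0) has norm |1| + |0| = 1, but T(v) = (sqrt(2)/2, sqrt(2)/2) has norm sqrt(2) -- not preserved.
(D) T(x,y) = (x + y, y): v = (0, 1) has norm |0| + |1| = 1, but T(v) = (1, 1) has norm 2 -- not preserved.

Therefore the answer is (B).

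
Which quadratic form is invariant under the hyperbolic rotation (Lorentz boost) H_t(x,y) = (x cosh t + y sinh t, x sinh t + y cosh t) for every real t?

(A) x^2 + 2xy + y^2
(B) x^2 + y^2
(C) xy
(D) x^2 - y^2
D

Write x' = x cosh t + y sinh t, y' = x sinh t + y cosh t and substitute into each option:
(A) x^2 + 2xy + y^2: (x' + y')^2 with x' + y' = (x + y)(cosh t + sinh t) = (x + y)e^t, so it becomes (x + y)^2 e^(2t)   [not invariant for t != 0]
(B) x^2 + y^2: (x cosh t + y sinh t)^2 + (x sinh t + y cosh t)^2 = (x^2 + y^2)(cosh^2 t + sinh^2 t) + 4xy sinh t cosh t = (x^2 + y^2) cosh 2t + 2xy sinh 2t   [not invariant for t != 0]
(C) xy: (x cosh t + y sinh t)(x sinh t + y cosh t) = xy(cosh^2 t + sinh^2 t) + (x^2 + y^2) sinh t cosh t = xy cosh 2t + (x^2 + y^2)(sinh 2t)/2   [not invariant for t != 0]
(D) x^2 - y^2: (x cosh t + y sinh t)^2 - (x sinh t + y cosh t)^2 = x^2(cosh^2 t - sinh^2 t) + 2xy(cosh t sinh t - sinh t cosh t) + y^2(sinh^2 t - cosh^2 t) = x^2 - y^2   [invariant, using cosh^2 t - sinh^2 t = 1]

Only (D) x^2 - y^2 is unchanged; it is the Minkowski form preserved by Lorentz boosts, just as x^2 + y^2 is preserved by ordinary rotations.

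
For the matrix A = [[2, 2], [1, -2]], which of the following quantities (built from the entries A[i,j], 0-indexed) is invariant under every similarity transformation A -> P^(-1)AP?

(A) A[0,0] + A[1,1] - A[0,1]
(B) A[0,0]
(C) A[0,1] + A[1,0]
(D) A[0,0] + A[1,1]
D

A[0,0] + A[1,1] is the trace of A. By the cyclic property of the trace, tr(P^(-1)AP) = tr(APP^(-1)) = tr(A), so it is the same for every matrix similar to A.

The other combinations are not similarity invariants. For example, take P = [[1, 2], [0, 1]] (det P = 1), so P^(-1) = [[1, -2], [0, 1]] and
B = P^(-1)AP = [[0, 6], [1, 0]].
Evaluating each option on A and on B:
(A) A[0,0] + A[1,1] - A[0,1]: -2 for A, -6 for B -> changes
(B) A[0,0]: 2 for A, 0 for B -> changes
(C) A[0,1] + A[1,0]: 3 for A, 7 for B -> changes
(D) A[0,0] + A[1,1]: 0 for A, 0 for B -> unchanged

Only (D) A[0,0] + A[1,1] = 0 survives (and it does so for every P, not just this one), so it is the invariant.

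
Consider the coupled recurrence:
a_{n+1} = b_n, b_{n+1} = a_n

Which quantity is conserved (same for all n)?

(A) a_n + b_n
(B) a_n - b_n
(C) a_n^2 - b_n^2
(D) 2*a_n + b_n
A

Replace a_n by a_{n+1} = b_n and b_n by b_{n+1} = a_n in each option and simplify:
(A) a_n + b_n  ->  (b_n) + (a_n) = a_n + b_n   [conserved]
(B) a_n - b_n  ->  (b_n) - (a_n) = -a_n + b_n   [not conserved]
(C) a_n^2 - b_n^2  ->  (b_n)^2 - (a_n)^2 = -a_n^2 + b_n^2   [not conserved]
(D) 2*a_n + b_n  ->  2*(b_n) + (a_n) = a_n + 2*b_n   [not conserved]

Only (A) a_n + b_n returns to itself after one step, so it is the conserved quantity.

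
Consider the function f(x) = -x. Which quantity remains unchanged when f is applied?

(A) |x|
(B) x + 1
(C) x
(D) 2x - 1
A

For f(x) = -x:
Applying f replaces x by -x. Since |-x| = |x|, the absolute value is unchanged by f, whereas x -> -x, 2x - 1 -> -2x - 1 and x + 1 -> -x + 1 all change.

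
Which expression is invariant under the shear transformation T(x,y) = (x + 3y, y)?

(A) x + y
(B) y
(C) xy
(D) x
B

Under the shear T(x,y) = (x + 3y, y):
Substitute the transformed coordinates into each option and compare with the original:
(A) x + y  ->  (x + 3y) + (y) = x + 4y   [differs from x + y: not invariant]
(B) y  ->  (y) = y   [equals y: invariant]
(C) xy  ->  (x + 3y)(y) = xy + 3y^2   [differs from xy: not invariant]
(D) x  ->  (x + 3y) = x + 3y   [differs from x: not invariant]

Only option (B), y, is unchanged by the transformation.
A horizontal shear moves points parallel to the x-axis, so the y-coordinate (and any function of y alone) is unchanged.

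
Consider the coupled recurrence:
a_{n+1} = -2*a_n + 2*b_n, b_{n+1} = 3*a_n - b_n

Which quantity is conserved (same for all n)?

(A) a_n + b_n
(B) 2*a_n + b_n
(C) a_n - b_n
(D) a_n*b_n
A

Replace a_n by a_{n+1} = -2*a_n + 2*b_n and b_n by b_{n+1} = 3*a_n - b_n in each option and simplify:
(A) a_n + b_n  ->  (-2*a_n + 2*b_n) + (3*a_n - b_n) = a_n + b_n   [conserved]
(B) 2*a_n + b_n  ->  2*(-2*a_n + 2*b_n) + (3*a_n - b_n) = -a_n + 3*b_n   [not conserved]
(C) a_n - b_n  ->  (-2*a_n + 2*b_n) - (3*a_n - b_n) = -5*a_n + 3*b_n   [not conserved]
(D) a_n*b_n  ->  (-2*a_n + 2*b_n)*(3*a_n - b_n) = -6*a_n^2 + 8*a_n*b_n - 2*b_n^2   [not conserved]

Only (A) a_n + b_n returns to itself after one step, so it is the conserved quantity.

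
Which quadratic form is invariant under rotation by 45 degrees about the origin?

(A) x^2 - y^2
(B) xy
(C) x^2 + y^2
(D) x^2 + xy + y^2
C

Rotation by 45 degrees sends (x, y) to (sqrt(2)x/2 - sqrt(2)y/2, sqrt(2)x/2 + sqrt(2)y/2).
Substitute the transformed coordinates into each option and compare with the original:
(A) x^2 - y^2  ->  (sqrt(2)x/2 - sqrt(2)y/2)^2 - (sqrt(2)x/2 + sqrt(2)y/2)^2 = -2xy   [differs from x^2 - y^2: not invariant]
(B) xy  ->  (sqrt(2)x/2 - sqrt(2)y/2)(sqrt(2)x/2 + sqrt(2)y/2) = x^2/2 - y^2/2   [differs from xy: not invariant]
(C) x^2 + y^2  ->  (sqrt(2)x/2 - sqrt(2)y/2)^2 + (sqrt(2)x/2 + sqrt(2)y/2)^2 = x^2 + y^2   [equals x^2 + y^2: invariant]
(D) x^2 + xy + y^2  ->  (sqrt(2)x/2 - sqrt(2)y/2)^2 + (sqrt(2)x/2 - sqrt(2)y/2)(sqrt(2)x/2 + sqrt(2)y/2) + (sqrt(2)x/2 + sqrt(2)y/2)^2 = 3x^2/2 + y^2/2   [differs from x^2 + xy + y^2: not invariant]

Only option (C), x^2 + y^2, is unchanged by the transformation.
x^2 + y^2 is the squared distance from the origin, which rotations preserve.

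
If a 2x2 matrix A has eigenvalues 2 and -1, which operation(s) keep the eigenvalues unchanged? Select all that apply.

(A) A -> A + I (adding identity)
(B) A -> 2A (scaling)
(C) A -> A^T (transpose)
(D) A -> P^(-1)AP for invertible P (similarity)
C and D

Eigenvalues are preserved by:
1. Similarity transformations: A -> P^(-1)AP (same characteristic polynomial)
2. Transpose: A^T has the same eigenvalues as A

Eigenvalues are NOT preserved by:
- Adding identity: eigenvalues become 2+1, -1+1
- Scaling: eigenvalues become 4, -2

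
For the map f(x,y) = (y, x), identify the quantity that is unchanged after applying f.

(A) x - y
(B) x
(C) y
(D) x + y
D

For f(x,y) = (y, x):
After applying f: x' = y, y' = x. So x' + y' = y + x = x + y.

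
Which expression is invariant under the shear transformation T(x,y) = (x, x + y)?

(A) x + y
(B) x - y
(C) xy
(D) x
D

Under the shear T(x,y) = (x, x + y):
Substitute the transformed coordinates into each option and compare with the original:
(A) x + y  ->  (x) + (x + y) = 2x + y   [differs from x + y: not invariant]
(B) x - y  ->  (x) - (x + y) = -y   [differs from x - y: not invariant]
(C) xy  ->  (x)(x + y) = x^2 + xy   [differs from xy: not invariant]
(D) x  ->  (x) = x   [equals x: invariant]

Only option (D), x, is unchanged by the transformation.
A vertical shear moves points parallel to the y-axis, so the x-coordinate (and any function of x alone) is unchanged.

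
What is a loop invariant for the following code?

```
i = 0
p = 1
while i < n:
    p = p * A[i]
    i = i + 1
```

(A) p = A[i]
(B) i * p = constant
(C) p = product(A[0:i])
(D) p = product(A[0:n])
C

A loop invariant must hold before the first iteration and be re-established by every execution of the body.

(C) p = product(A[0:i]): Initially i = 0 and p = 1 = product of the empty slice A[0:0]. If p = product(A[0:i]) holds at the top of an iteration, the body sets p to product(A[0:i]) * A[i] = product(A[0:i+1]) and then i to i+1, so the property is restored. At exit i = n, giving p = product(A[0:n]).

The other options fail:
(A) p = A[i]: after the first iteration p = A[0] but i = 1; in general p is a product of several elements, not a single one.
(B) i * p = constant: initially i * p = 0, but after one iteration it is 1 * A[0], which is nonzero in general.
(D) p = product(A[0:n]): false before the loop (p = 1, not the full product) -- it only becomes true at exit.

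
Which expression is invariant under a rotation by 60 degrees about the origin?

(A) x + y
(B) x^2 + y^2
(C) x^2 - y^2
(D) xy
B

A rotation by 60 degrees sends (x, y) to (x/2 - sqrt(3)y/2, sqrt(3)x/2 + y/2).
Substitute the transformed coordinates into each option and compare with the original:
(A) x + y  ->  (x/2 - sqrt(3)y/2) + (sqrt(3)x/2 + y/2) = x/2 + sqrt(3)x/2 - sqrt(3)y/2 + y/2   [differs from x + y: not invariant]
(B) x^2 + y^2  ->  (x/2 - sqrt(3)y/2)^2 + (sqrt(3)x/2 + y/2)^2 = x^2 + y^2   [equals x^2 + y^2: invariant]
(C) x^2 - y^2  ->  (x/2 - sqrt(3)y/2)^2 - (sqrt(3)x/2 + y/2)^2 = -x^2/2 - sqrt(3)xy + y^2/2   [differs from x^2 - y^2: not invariant]
(D) xy  ->  (x/2 - sqrt(3)y/2)(sqrt(3)x/2 + y/2) = sqrt(3)x^2/4 - xy/2 - sqrt(3)y^2/4   [differs from xy: not invariant]

Only option (B), x^2 + y^2, is unchanged by the transformation.
Geometrically, x^2 + y^2 is the squared distance from the origin, which every rotation about the origin preserves.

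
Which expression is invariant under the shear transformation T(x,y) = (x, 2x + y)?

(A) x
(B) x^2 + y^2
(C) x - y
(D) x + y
A

Under the shear T(x,y) = (x, 2x + y):
Substitute the transformed coordinates into each option and compare with the original:
(A) x  ->  (x) = x   [equals x: invariant]
(B) x^2 + y^2  ->  (x)^2 + (2x + y)^2 = 5x^2 + 4xy + y^2   [differs from x^2 + y^2: not invariant]
(C) x - y  ->  (x) - (2x + y) = -x - y   [differs from x - y: not invariant]
(D) x + y  ->  (x) + (2x + y) = 3x + y   [differs from x + y: not invariant]

Only option (A), x, is unchanged by the transformation.
A vertical shear moves points parallel to the y-axis, so the x-coordinate (and any function of x alone) is unchanged.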